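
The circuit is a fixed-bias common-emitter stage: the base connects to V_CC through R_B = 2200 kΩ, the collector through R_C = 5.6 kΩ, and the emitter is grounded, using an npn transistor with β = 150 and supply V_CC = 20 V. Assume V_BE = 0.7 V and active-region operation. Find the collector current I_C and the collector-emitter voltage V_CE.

Base loop: V_CC = I_B·R_B + V_BE, so I_B = (20 − 0.7)/2200 kΩ = 0.00877 mA.
In the active region I_C = β·I_B = 150 × 0.00877 = 1.32 mA.
Collector loop: V_CE = V_CC − I_C·R_C = 20 − 1.32×5.6 = 12.6 V.
Since V_CE = 12.6 V > V_CE(sat) ≈ 0.2 V, the transistor is in the active region as assumed.

I_C ≈ 1.3 mA, V_CE ≈ 13 V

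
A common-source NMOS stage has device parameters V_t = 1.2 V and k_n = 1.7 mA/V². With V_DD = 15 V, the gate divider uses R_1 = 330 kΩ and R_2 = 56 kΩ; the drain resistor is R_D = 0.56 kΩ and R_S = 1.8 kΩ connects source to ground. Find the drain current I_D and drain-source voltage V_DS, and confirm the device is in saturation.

V_G = V_DD·R_2/(R_1+R_2) = 15×56/386 = 2.18 V.
Assume saturation: I_D = (k_n/2)(V_GS − V_t)² with V_GS = V_G − I_D·R_S = 2.18 − 1.8·I_D.
Substituting gives 2.75·I_D² − 3.99·I_D + 0.81 = 0, with roots I_D = 0.244 or 1.2 mA.
The root I_D = 1.2 mA gives V_GS = 0.0102 V ≤ V_t, so take I_D = 0.244 mA.
Then V_GS = 1.74 V and V_DS = V_DD − I_D(R_D+R_S) = 15 − 0.244×2.36 = 14.4 V.
Saturation requires V_DS ≥ V_GS − V_t = 0.536 V; 14.4 ≥ 0.536 ✓.

I_D ≈ 0.24 mA, V_DS ≈ 14 V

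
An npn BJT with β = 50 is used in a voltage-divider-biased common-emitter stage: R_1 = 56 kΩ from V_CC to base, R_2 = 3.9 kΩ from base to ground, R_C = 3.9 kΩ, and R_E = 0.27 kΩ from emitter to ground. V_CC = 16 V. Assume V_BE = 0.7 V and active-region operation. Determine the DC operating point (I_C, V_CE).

I_C ≈ 0.98 mA, V_CE ≈ 12 V

Thevenize the base divider: V_Th = V_CC·R_2/(R_1+R_2) = 16×3.9/59.9 = 1.04 V, R_Th = R_1‖R_2 = 3.65 kΩ.
Base-emitter loop: V_Th = I_B·R_Th + V_BE + (β+1)I_B·R_E, so I_B = (1.04 − 0.7) / (3.65 + 51×0.27) = 0.0196 mA.
I_C = β·I_B = 50×0.0196 = 0.981 mA, and I_E = (β+1)I_B = 1 mA.
V_CE = V_CC − I_C·R_C − I_E·R_E = 16 − 0.981×3.9 − 1×0.27 = 11.9 V.
V_CE = 11.9 V > 0.2 V confirms active-region operation.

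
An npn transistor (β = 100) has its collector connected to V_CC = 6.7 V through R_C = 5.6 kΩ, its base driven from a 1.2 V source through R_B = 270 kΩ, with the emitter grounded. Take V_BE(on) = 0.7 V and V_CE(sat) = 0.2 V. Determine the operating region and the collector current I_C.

active; I_C ≈ 0.19 mA

Assume active. Base-emitter loop: I_B = (V_BB − V_BE)/R_B = (1.2 − 0.7)/270 = 0.00185 mA.
I_C = β·I_B = 100×0.00185 = 0.185 mA.
V_CE = V_CC − I_C·R_C = 6.7 − 0.185×5.6 = 5.66 V > V_CE(sat), so the active-region assumption holds.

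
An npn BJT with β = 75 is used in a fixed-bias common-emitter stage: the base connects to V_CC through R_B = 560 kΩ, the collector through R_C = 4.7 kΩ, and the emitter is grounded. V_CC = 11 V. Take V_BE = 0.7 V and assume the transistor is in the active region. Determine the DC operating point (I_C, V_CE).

Base loop: V_CC = I_B·R_B + V_BE, so I_B = (11 − 0.7)/560 kΩ = 0.0184 mA.
In the active region I_C = β·I_B = 75 × 0.0184 = 1.38 mA.
Collector loop: V_CE = V_CC − I_C·R_C = 11 − 1.38×4.7 = 4.52 V.
Since V_CE = 4.52 V > V_CE(sat) ≈ 0.2 V, the transistor is in the active region as assumed.

I_C ≈ 1.4 mA, V_CE ≈ 4.5 V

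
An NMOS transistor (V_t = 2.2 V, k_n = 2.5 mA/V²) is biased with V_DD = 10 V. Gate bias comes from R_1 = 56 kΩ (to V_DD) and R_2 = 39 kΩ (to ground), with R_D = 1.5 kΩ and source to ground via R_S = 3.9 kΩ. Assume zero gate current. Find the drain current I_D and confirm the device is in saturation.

V_G = V_DD·R_2/(R_1+R_2) = 10×39/95 = 4.11 V.
Assume saturation: I_D = (k_n/2)(V_GS − V_t)² with V_GS = V_G − I_D·R_S = 4.11 − 3.9·I_D.
Substituting gives 19·I_D² − 19.6·I_D + 4.54 = 0, with roots I_D = 0.352 or 0.677 mA.
The root I_D = 0.677 mA gives V_GS = 1.46 V ≤ V_t, so take I_D = 0.352 mA.
Then V_GS = 2.73 V and V_DS = V_DD − I_D(R_D+R_S) = 10 − 0.352×5.4 = 8.1 V.
Saturation requires V_DS ≥ V_GS − V_t = 0.531 V; 8.1 ≥ 0.531 ✓.

I_D ≈ 0.35 mA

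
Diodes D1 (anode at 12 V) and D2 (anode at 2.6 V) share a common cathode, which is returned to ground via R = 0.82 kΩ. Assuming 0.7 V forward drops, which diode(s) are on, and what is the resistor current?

Assume both conduct. Then node N would need to be at both 12−0.7 = 11.3 V and 2.6−0.7 = 1.9 V, which is impossible.
Assume only D1 conducts: V_N = 12 − 0.7 = 11.3 V, so I_R = 11.3/0.82 = 13.8 mA.
Check D2: its anode-to-cathode voltage is 2.6 − 11.3 = -8.7 V < 0.7 V, so it is off. The assumption is consistent.

Only D1 conducts; I_R ≈ 14 mA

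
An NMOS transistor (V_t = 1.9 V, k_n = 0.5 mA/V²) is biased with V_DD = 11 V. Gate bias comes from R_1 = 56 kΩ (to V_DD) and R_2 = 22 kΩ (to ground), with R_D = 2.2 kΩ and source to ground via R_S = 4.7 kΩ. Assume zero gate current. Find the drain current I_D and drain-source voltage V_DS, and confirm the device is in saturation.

V_G = V_DD·R_2/(R_1+R_2) = 11×22/78 = 3.1 V.
Assume saturation: I_D = (k_n/2)(V_GS − V_t)² with V_GS = V_G − I_D·R_S = 3.1 − 4.7·I_D.
Substituting gives 5.52·I_D² − 3.83·I_D + 0.362 = 0, with roots I_D = 0.113 or 0.58 mA.
The root I_D = 0.58 mA gives V_GS = 0.377 V ≤ V_t, so take I_D = 0.113 mA.
Then V_GS = 2.57 V and V_DS = V_DD − I_D(R_D+R_S) = 11 − 0.113×6.9 = 10.2 V.
Saturation requires V_DS ≥ V_GS − V_t = 0.672 V; 10.2 ≥ 0.672 ✓.

I_D ≈ 0.11 mA, V_DS ≈ 10 V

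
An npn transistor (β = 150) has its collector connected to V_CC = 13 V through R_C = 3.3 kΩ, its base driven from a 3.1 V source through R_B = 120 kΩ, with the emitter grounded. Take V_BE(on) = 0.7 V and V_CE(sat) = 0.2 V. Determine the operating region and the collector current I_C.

active; I_C ≈ 3 mA

Assume active. Base-emitter loop: I_B = (V_BB − V_BE)/R_B = (3.1 − 0.7)/120 = 0.02 mA.
I_C = β·I_B = 150×0.02 = 3 mA.
V_CE = V_CC − I_C·R_C = 13 − 3×3.3 = 3.1 V > V_CE(sat), so the active-region assumption holds.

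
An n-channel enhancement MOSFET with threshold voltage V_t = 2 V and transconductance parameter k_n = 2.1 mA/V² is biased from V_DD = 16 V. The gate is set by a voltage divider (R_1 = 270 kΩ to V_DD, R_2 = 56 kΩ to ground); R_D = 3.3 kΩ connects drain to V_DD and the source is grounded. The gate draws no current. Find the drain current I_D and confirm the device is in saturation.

V_G = V_DD·R_2/(R_1+R_2) = 16×56/326 = 2.75 V. With the source grounded, V_GS = V_G = 2.75 V.
Assume saturation: I_D = (k_n/2)(V_GS − V_t)² = (2.1/2)×(2.75 − 2)² = 1.05×0.748² = 0.588 mA.
V_DS = V_DD − I_D·R_D = 16 − 0.588×3.3 = 14.1 V.
Saturation requires V_DS ≥ V_GS − V_t = 0.748 V; 14.1 ≥ 0.748 ✓.

I_D ≈ 0.59 mA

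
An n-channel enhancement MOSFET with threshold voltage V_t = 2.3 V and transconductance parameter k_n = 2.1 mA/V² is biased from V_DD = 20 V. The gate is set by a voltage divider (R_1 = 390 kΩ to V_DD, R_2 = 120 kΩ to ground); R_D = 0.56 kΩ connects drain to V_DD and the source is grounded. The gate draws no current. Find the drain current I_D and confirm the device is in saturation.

I_D ≈ 6.1 mA

V_G = V_DD·R_2/(R_1+R_2) = 20×120/510 = 4.71 V. With the source grounded, V_GS = V_G = 4.71 V.
Assume saturation: I_D = (k_n/2)(V_GS − V_t)² = (2.1/2)×(4.71 − 2.3)² = 1.05×2.41² = 6.08 mA.
V_DS = V_DD − I_D·R_D = 20 − 6.08×0.56 = 16.6 V.
Saturation requires V_DS ≥ V_GS − V_t = 2.41 V; 16.6 ≥ 2.41 ✓.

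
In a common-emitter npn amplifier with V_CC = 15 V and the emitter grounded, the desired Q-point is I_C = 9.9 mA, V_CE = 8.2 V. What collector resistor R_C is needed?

R_C ≈ 0.69 kΩ

Collector loop: V_CC = I_C·R_C + V_CE.
R_C = (V_CC − V_CE)/I_C = (15 − 8.2)/9.9 = 0.687 kΩ.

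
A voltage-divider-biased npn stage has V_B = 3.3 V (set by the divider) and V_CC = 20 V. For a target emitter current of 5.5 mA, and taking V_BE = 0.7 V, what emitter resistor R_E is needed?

R_E ≈ 0.47 kΩ

V_E = V_B − V_BE = 3.3 − 0.7 = 2.6 V.
R_E = V_E / I_E = 2.6 / 5.5 = 0.473 kΩ.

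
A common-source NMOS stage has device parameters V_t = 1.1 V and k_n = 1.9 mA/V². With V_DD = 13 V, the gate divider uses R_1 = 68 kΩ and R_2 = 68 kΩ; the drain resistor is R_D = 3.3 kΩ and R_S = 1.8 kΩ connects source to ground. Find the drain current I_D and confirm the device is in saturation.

I_D ≈ 2.2 mA

V_G = V_DD·R_2/(R_1+R_2) = 13×68/136 = 6.5 V.
Assume saturation: I_D = (k_n/2)(V_GS − V_t)² with V_GS = V_G − I_D·R_S = 6.5 − 1.8·I_D.
Substituting gives 3.08·I_D² − 19.5·I_D + 27.7 = 0, with roots I_D = 2.16 or 4.16 mA.
The root I_D = 4.16 mA gives V_GS = -0.993 V ≤ V_t, so take I_D = 2.16 mA.
Then V_GS = 2.61 V and V_DS = V_DD − I_D(R_D+R_S) = 13 − 2.16×5.1 = 1.97 V.
Saturation requires V_DS ≥ V_GS − V_t = 1.51 V; 1.97 ≥ 1.51 ✓.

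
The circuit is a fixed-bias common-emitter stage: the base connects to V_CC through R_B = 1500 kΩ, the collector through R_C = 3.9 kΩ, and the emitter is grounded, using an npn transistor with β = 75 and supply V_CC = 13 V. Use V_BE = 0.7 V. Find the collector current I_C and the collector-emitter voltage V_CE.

Base loop: V_CC = I_B·R_B + V_BE, so I_B = (13 − 0.7)/1500 kΩ = 0.0082 mA.
In the active region I_C = β·I_B = 75 × 0.0082 = 0.615 mA.
Collector loop: V_CE = V_CC − I_C·R_C = 13 − 0.615×3.9 = 10.6 V.
Since V_CE = 10.6 V > V_CE(sat) ≈ 0.2 V, the transistor is in the active region as assumed.

I_C ≈ 0.62 mA, V_CE ≈ 11 V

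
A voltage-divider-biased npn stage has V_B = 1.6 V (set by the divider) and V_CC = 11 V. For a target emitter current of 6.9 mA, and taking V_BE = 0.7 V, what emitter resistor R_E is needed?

R_E ≈ 0.13 kΩ

V_E = V_B − V_BE = 1.6 − 0.7 = 0.9 V.
R_E = V_E / I_E = 0.9 / 6.9 = 0.13 kΩ.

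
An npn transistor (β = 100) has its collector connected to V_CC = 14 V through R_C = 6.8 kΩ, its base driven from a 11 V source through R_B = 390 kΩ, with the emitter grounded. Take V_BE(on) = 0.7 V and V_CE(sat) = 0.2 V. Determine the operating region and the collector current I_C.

Assume active: I_B = (11 − 0.7)/390 = 0.0264 mA, giving I_C = β·I_B = 2.64 mA.
But then V_CE = 14 − 2.64×6.8 = -3.96 V < V_CE(sat) = 0.2 V — impossible in the active region.
So the transistor is saturated. With V_CE = 0.2 V, I_C = (V_CC − 0.2)/R_C = 13.8/6.8 = 2.03 mA.
Check: β·I_B = 2.64 mA > I_C = 2.03 mA, confirming saturation.

saturation; I_C ≈ 2 mA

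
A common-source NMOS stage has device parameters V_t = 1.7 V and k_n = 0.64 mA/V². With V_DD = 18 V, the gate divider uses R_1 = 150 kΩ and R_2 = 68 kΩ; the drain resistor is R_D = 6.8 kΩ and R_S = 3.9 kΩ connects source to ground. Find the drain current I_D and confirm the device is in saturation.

I_D ≈ 0.64 mA

V_G = V_DD·R_2/(R_1+R_2) = 18×68/218 = 5.61 V.
Assume saturation: I_D = (k_n/2)(V_GS − V_t)² with V_GS = V_G − I_D·R_S = 5.61 − 3.9·I_D.
Substituting gives 4.87·I_D² − 10.8·I_D + 4.9 = 0, with roots I_D = 0.641 or 1.57 mA.
The root I_D = 1.57 mA gives V_GS = -0.516 V ≤ V_t, so take I_D = 0.641 mA.
Then V_GS = 3.12 V and V_DS = V_DD − I_D(R_D+R_S) = 18 − 0.641×10.7 = 11.1 V.
Saturation requires V_DS ≥ V_GS − V_t = 1.42 V; 11.1 ≥ 1.42 ✓.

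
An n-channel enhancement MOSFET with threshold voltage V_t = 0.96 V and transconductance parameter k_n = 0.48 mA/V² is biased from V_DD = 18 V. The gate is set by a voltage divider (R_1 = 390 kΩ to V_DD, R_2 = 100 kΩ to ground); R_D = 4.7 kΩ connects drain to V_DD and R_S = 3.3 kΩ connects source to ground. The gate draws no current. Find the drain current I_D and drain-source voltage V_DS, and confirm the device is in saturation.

V_G = V_DD·R_2/(R_1+R_2) = 18×100/490 = 3.67 V.
Assume saturation: I_D = (k_n/2)(V_GS − V_t)² with V_GS = V_G − I_D·R_S = 3.67 − 3.3·I_D.
Substituting gives 2.61·I_D² − 5.3·I_D + 1.77 = 0, with roots I_D = 0.421 or 1.61 mA.
The root I_D = 1.61 mA gives V_GS = -1.63 V ≤ V_t, so take I_D = 0.421 mA.
Then V_GS = 2.28 V and V_DS = V_DD − I_D(R_D+R_S) = 18 − 0.421×8 = 14.6 V.
Saturation requires V_DS ≥ V_GS − V_t = 1.32 V; 14.6 ≥ 1.32 ✓.

I_D ≈ 0.42 mA, V_DS ≈ 15 V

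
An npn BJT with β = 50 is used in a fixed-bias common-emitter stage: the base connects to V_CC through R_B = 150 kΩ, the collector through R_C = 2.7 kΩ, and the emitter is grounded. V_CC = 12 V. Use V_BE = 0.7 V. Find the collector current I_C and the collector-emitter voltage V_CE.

Base loop: V_CC = I_B·R_B + V_BE, so I_B = (12 − 0.7)/150 kΩ = 0.0753 mA.
In the active region I_C = β·I_B = 50 × 0.0753 = 3.77 mA.
Collector loop: V_CE = V_CC − I_C·R_C = 12 − 3.77×2.7 = 1.83 V.
Since V_CE = 1.83 V > V_CE(sat) ≈ 0.2 V, the transistor is in the active region as assumed.

I_C ≈ 3.8 mA, V_CE ≈ 1.8 V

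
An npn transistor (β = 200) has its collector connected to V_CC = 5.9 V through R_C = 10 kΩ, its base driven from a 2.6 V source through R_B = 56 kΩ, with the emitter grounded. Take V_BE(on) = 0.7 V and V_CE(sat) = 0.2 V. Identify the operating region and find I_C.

Assume active: I_B = (2.6 − 0.7)/56 = 0.0339 mA, giving I_C = β·I_B = 6.79 mA.
But then V_CE = 5.9 − 6.79×10 = -62 V < V_CE(sat) = 0.2 V — impossible in the active region.
So the transistor is saturated. With V_CE = 0.2 V, I_C = (V_CC − 0.2)/R_C = 5.7/10 = 0.57 mA.
Check: β·I_B = 6.79 mA > I_C = 0.57 mA, confirming saturation.

saturation; I_C ≈ 0.57 mA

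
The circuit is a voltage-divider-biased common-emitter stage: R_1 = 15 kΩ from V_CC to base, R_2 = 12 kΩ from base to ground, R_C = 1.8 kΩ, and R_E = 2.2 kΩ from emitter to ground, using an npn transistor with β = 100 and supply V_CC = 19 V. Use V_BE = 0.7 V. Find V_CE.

Thevenize the base divider: V_Th = V_CC·R_2/(R_1+R_2) = 19×12/27 = 8.44 V, R_Th = R_1‖R_2 = 6.67 kΩ.
Base-emitter loop: V_Th = I_B·R_Th + V_BE + (β+1)I_B·R_E, so I_B = (8.44 − 0.7) / (6.67 + 101×2.2) = 0.0338 mA.
I_C = β·I_B = 100×0.0338 = 3.38 mA, and I_E = (β+1)I_B = 3.42 mA.
V_CE = V_CC − I_C·R_C − I_E·R_E = 19 − 3.38×1.8 − 3.42×2.2 = 5.39 V.
V_CE = 5.39 V > 0.2 V confirms active-region operation.

V_CE ≈ 5.4 V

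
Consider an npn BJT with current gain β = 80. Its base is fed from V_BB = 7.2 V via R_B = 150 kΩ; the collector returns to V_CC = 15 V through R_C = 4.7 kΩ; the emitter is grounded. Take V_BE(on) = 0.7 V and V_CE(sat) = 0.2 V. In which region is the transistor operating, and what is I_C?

Assume active: I_B = (7.2 − 0.7)/150 = 0.0433 mA, giving I_C = β·I_B = 3.47 mA.
But then V_CE = 15 − 3.47×4.7 = -1.29 V < V_CE(sat) = 0.2 V — impossible in the active region.
So the transistor is saturated. With V_CE = 0.2 V, I_C = (V_CC − 0.2)/R_C = 14.8/4.7 = 3.15 mA.
Check: β·I_B = 3.47 mA > I_C = 3.15 mA, confirming saturation.

saturation; I_C ≈ 3.1 mA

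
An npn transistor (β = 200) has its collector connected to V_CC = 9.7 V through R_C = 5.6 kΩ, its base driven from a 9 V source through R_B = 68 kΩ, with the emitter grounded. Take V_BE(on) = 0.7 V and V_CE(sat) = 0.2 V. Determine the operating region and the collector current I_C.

saturation; I_C ≈ 1.7 mA

Assume active: I_B = (9 − 0.7)/68 = 0.122 mA, giving I_C = β·I_B = 24.4 mA.
But then V_CE = 9.7 − 24.4×5.6 = -127 V < V_CE(sat) = 0.2 V — impossible in the active region.
So the transistor is saturated. With V_CE = 0.2 V, I_C = (V_CC − 0.2)/R_C = 9.5/5.6 = 1.7 mA.
Check: β·I_B = 24.4 mA > I_C = 1.7 mA, confirming saturation.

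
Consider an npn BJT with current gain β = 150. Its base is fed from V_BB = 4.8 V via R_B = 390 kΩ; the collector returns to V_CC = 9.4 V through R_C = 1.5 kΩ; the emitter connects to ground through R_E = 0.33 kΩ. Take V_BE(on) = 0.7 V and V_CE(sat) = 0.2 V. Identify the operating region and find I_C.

active; I_C ≈ 1.4 mA

Assume active. Base-emitter loop: I_B = (V_BB − V_BE)/(R_B + (β+1)R_E) = (4.8 − 0.7)/(390 + 151×0.33) = 0.00932 mA.
I_C = β·I_B = 150×0.00932 = 1.4 mA.
V_CE = V_CC − I_C·R_C − I_E·R_E = 9.4 − 1.4×1.5 − 1.41×0.33 = 6.84 V > V_CE(sat), so the active-region assumption holds.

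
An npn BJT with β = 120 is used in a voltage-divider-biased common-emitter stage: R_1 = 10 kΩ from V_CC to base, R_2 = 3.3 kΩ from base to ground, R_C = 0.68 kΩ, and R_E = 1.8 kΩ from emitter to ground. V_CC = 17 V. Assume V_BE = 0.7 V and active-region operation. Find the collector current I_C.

Thevenize the base divider: V_Th = V_CC·R_2/(R_1+R_2) = 17×3.3/13.3 = 4.22 V, R_Th = R_1‖R_2 = 2.48 kΩ.
Base-emitter loop: V_Th = I_B·R_Th + V_BE + (β+1)I_B·R_E, so I_B = (4.22 − 0.7) / (2.48 + 121×1.8) = 0.016 mA.
I_C = β·I_B = 120×0.016 = 1.92 mA, and I_E = (β+1)I_B = 1.93 mA.
V_CE = V_CC − I_C·R_C − I_E·R_E = 17 − 1.92×0.68 − 1.93×1.8 = 12.2 V.
V_CE = 12.2 V > 0.2 V confirms active-region operation.

I_C ≈ 1.9 mA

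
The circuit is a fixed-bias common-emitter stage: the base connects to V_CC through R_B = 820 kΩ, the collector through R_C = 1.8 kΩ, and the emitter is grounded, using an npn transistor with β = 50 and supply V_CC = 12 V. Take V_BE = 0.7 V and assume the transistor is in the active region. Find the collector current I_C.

Base loop: V_CC = I_B·R_B + V_BE, so I_B = (12 − 0.7)/820 kΩ = 0.0138 mA.
In the active region I_C = β·I_B = 50 × 0.0138 = 0.689 mA.
Collector loop: V_CE = V_CC − I_C·R_C = 12 − 0.689×1.8 = 10.8 V.
Since V_CE = 10.8 V > V_CE(sat) ≈ 0.2 V, the transistor is in the active region as assumed.

I_C ≈ 0.69 mA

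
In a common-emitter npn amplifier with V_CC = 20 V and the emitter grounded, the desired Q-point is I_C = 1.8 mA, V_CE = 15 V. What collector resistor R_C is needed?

R_C ≈ 2.8 kΩ

Collector loop: V_CC = I_C·R_C + V_CE.
R_C = (V_CC − V_CE)/I_C = (20 − 15)/1.8 = 2.78 kΩ.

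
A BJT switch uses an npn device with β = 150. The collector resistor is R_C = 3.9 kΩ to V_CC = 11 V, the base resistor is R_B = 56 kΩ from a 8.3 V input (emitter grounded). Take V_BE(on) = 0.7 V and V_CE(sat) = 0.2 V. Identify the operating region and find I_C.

saturation; I_C ≈ 2.8 mA

Assume active: I_B = (8.3 − 0.7)/56 = 0.136 mA, giving I_C = β·I_B = 20.4 mA.
But then V_CE = 11 − 20.4×3.9 = -68.4 V < V_CE(sat) = 0.2 V — impossible in the active region.
So the transistor is saturated. With V_CE = 0.2 V, I_C = (V_CC − 0.2)/R_C = 10.8/3.9 = 2.77 mA.
Check: β·I_B = 20.4 mA > I_C = 2.77 mA, confirming saturation.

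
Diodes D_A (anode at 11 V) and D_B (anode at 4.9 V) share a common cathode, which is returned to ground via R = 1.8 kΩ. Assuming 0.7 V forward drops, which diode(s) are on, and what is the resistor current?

Assume both conduct. Then node N would need to be at both 11−0.7 = 10.3 V and 4.9−0.7 = 4.2 V, which is impossible.
Assume only D_A conducts: V_N = 11 − 0.7 = 10.3 V, so I_R = 10.3/1.8 = 5.72 mA.
Check D_B: its anode-to-cathode voltage is 4.9 − 10.3 = -5.4 V < 0.7 V, so it is off. The assumption is consistent.

Only D_A conducts; I_R ≈ 5.7 mA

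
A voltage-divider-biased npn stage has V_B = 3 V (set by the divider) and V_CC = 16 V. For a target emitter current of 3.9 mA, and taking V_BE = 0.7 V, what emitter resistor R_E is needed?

R_E ≈ 0.59 kΩ

V_E = V_B − V_BE = 3 − 0.7 = 2.3 V.
R_E = V_E / I_E = 2.3 / 3.9 = 0.59 kΩ.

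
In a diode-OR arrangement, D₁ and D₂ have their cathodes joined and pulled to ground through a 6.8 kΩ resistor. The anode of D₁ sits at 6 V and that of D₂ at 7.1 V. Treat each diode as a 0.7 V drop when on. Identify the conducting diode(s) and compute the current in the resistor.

Only D₂ conducts; I_R ≈ 0.94 mA

Assume both conduct. Then node N would need to be at both 6−0.7 = 5.3 V and 7.1−0.7 = 6.4 V, which is impossible.
Assume only D₂ conducts: V_N = 7.1 − 0.7 = 6.4 V, so I_R = 6.4/6.8 = 0.941 mA.
Check D₁: its anode-to-cathode voltage is 6 − 6.4 = -0.4 V < 0.7 V, so it is off. The assumption is consistent.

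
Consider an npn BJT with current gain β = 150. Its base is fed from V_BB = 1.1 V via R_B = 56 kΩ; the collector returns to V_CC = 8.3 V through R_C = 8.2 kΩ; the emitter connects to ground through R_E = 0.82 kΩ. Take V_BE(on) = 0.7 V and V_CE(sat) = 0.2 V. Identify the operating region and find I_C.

active; I_C ≈ 0.33 mA

Assume active. Base-emitter loop: I_B = (V_BB − V_BE)/(R_B + (β+1)R_E) = (1.1 − 0.7)/(56 + 151×0.82) = 0.00222 mA.
I_C = β·I_B = 150×0.00222 = 0.334 mA.
V_CE = V_CC − I_C·R_C − I_E·R_E = 8.3 − 0.334×8.2 − 0.336×0.82 = 5.29 V > V_CE(sat), so the active-region assumption holds.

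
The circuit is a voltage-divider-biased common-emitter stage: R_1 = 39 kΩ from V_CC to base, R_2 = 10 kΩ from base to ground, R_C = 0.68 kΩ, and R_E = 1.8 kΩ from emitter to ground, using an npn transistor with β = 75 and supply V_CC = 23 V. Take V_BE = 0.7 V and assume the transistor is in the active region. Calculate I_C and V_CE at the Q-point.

I_C ≈ 2.1 mA, V_CE ≈ 18 V

Thevenize the base divider: V_Th = V_CC·R_2/(R_1+R_2) = 23×10/49 = 4.69 V, R_Th = R_1‖R_2 = 7.96 kΩ.
Base-emitter loop: V_Th = I_B·R_Th + V_BE + (β+1)I_B·R_E, so I_B = (4.69 − 0.7) / (7.96 + 76×1.8) = 0.0276 mA.
I_C = β·I_B = 75×0.0276 = 2.07 mA, and I_E = (β+1)I_B = 2.1 mA.
V_CE = V_CC − I_C·R_C − I_E·R_E = 23 − 2.07×0.68 − 2.1×1.8 = 17.8 V.
V_CE = 17.8 V > 0.2 V confirms active-region operation.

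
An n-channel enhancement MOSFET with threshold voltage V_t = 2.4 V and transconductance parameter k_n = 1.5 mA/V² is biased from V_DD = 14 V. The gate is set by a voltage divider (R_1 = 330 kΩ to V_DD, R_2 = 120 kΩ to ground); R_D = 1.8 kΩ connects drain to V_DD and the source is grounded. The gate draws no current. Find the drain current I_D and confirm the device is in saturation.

I_D ≈ 1.3 mA

V_G = V_DD·R_2/(R_1+R_2) = 14×120/450 = 3.73 V. With the source grounded, V_GS = V_G = 3.73 V.
Assume saturation: I_D = (k_n/2)(V_GS − V_t)² = (1.5/2)×(3.73 − 2.4)² = 0.75×1.33² = 1.33 mA.
V_DS = V_DD − I_D·R_D = 14 − 1.33×1.8 = 11.6 V.
Saturation requires V_DS ≥ V_GS − V_t = 1.33 V; 11.6 ≥ 1.33 ✓.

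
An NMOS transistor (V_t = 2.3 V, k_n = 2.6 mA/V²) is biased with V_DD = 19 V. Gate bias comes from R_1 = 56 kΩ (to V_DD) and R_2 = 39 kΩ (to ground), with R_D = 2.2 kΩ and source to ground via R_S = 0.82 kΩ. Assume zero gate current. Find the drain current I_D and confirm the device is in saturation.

I_D ≈ 4.5 mA

V_G = V_DD·R_2/(R_1+R_2) = 19×39/95 = 7.8 V.
Assume saturation: I_D = (k_n/2)(V_GS − V_t)² with V_GS = V_G − I_D·R_S = 7.8 − 0.82·I_D.
Substituting gives 0.874·I_D² − 12.7·I_D + 39.3 = 0, with roots I_D = 4.45 or 10.1 mA.
The root I_D = 10.1 mA gives V_GS = -0.488 V ≤ V_t, so take I_D = 4.45 mA.
Then V_GS = 4.15 V and V_DS = V_DD − I_D(R_D+R_S) = 19 − 4.45×3.02 = 5.56 V.
Saturation requires V_DS ≥ V_GS − V_t = 1.85 V; 5.56 ≥ 1.85 ✓.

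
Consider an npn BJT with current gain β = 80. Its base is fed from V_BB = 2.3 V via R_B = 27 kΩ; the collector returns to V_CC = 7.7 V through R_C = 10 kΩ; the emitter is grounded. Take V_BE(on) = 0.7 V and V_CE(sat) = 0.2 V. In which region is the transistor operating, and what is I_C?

Assume active: I_B = (2.3 − 0.7)/27 = 0.0593 mA, giving I_C = β·I_B = 4.74 mA.
But then V_CE = 7.7 − 4.74×10 = -39.7 V < V_CE(sat) = 0.2 V — impossible in the active region.
So the transistor is saturated. With V_CE = 0.2 V, I_C = (V_CC − 0.2)/R_C = 7.5/10 = 0.75 mA.
Check: β·I_B = 4.74 mA > I_C = 0.75 mA, confirming saturation.

saturation; I_C ≈ 0.75 mA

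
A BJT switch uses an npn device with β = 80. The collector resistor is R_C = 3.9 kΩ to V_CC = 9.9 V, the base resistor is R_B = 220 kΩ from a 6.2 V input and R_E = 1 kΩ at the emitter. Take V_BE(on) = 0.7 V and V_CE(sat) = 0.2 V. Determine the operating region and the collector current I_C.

Assume active. Base-emitter loop: I_B = (V_BB − V_BE)/(R_B + (β+1)R_E) = (6.2 − 0.7)/(220 + 81×1) = 0.0183 mA.
I_C = β·I_B = 80×0.0183 = 1.46 mA.
V_CE = V_CC − I_C·R_C − I_E·R_E = 9.9 − 1.46×3.9 − 1.48×1 = 2.72 V > V_CE(sat), so the active-region assumption holds.

active; I_C ≈ 1.5 mA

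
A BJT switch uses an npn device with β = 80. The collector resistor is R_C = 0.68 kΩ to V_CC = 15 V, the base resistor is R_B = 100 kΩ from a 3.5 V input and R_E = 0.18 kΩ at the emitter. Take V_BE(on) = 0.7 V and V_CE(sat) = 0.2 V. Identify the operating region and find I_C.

Assume active. Base-emitter loop: I_B = (V_BB − V_BE)/(R_B + (β+1)R_E) = (3.5 − 0.7)/(100 + 81×0.18) = 0.0244 mA.
I_C = β·I_B = 80×0.0244 = 1.95 mA.
V_CE = V_CC − I_C·R_C − I_E·R_E = 15 − 1.95×0.68 − 1.98×0.18 = 13.3 V > V_CE(sat), so the active-region assumption holds.

active; I_C ≈ 2 mA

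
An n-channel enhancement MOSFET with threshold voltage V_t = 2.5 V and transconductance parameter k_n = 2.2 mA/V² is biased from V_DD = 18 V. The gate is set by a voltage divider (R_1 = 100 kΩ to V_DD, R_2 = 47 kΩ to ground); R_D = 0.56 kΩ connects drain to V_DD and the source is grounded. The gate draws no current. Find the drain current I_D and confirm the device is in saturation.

I_D ≈ 12 mA

V_G = V_DD·R_2/(R_1+R_2) = 18×47/147 = 5.76 V. With the source grounded, V_GS = V_G = 5.76 V.
Assume saturation: I_D = (k_n/2)(V_GS − V_t)² = (2.2/2)×(5.76 − 2.5)² = 1.1×3.26² = 11.7 mA.
V_DS = V_DD − I_D·R_D = 18 − 11.7×0.56 = 11.5 V.
Saturation requires V_DS ≥ V_GS − V_t = 3.26 V; 11.5 ≥ 3.26 ✓.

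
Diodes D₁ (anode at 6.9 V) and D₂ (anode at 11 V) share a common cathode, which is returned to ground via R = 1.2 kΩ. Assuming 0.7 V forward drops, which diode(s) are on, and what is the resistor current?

Assume both conduct. Then node N would need to be at both 6.9−0.7 = 6.2 V and 11−0.7 = 10.3 V, which is impossible.
Assume only D₂ conducts: V_N = 11 − 0.7 = 10.3 V, so I_R = 10.3/1.2 = 8.58 mA.
Check D₁: its anode-to-cathode voltage is 6.9 − 10.3 = -3.4 V < 0.7 V, so it is off. The assumption is consistent.

Only D₂ conducts; I_R ≈ 8.6 mA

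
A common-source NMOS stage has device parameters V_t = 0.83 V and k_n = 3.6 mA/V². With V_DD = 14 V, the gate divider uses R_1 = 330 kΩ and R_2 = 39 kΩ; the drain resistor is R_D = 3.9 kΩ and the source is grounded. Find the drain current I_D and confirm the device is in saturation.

I_D ≈ 0.76 mA

V_G = V_DD·R_2/(R_1+R_2) = 14×39/369 = 1.48 V. With the source grounded, V_GS = V_G = 1.48 V.
Assume saturation: I_D = (k_n/2)(V_GS − V_t)² = (3.6/2)×(1.48 − 0.83)² = 1.8×0.65² = 0.76 mA.
V_DS = V_DD − I_D·R_D = 14 − 0.76×3.9 = 11 V.
Saturation requires V_DS ≥ V_GS − V_t = 0.65 V; 11 ≥ 0.65 ✓.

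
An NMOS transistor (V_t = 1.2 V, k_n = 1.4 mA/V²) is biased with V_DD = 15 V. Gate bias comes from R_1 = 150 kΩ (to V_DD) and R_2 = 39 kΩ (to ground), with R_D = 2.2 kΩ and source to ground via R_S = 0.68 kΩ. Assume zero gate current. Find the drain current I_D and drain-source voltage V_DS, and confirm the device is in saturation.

I_D ≈ 1 mA, V_DS ≈ 12 V

V_G = V_DD·R_2/(R_1+R_2) = 15×39/189 = 3.1 V.
Assume saturation: I_D = (k_n/2)(V_GS − V_t)² with V_GS = V_G − I_D·R_S = 3.1 − 0.68·I_D.
Substituting gives 0.324·I_D² − 2.8·I_D + 2.51 = 0, with roots I_D = 1.02 or 7.65 mA.
The root I_D = 7.65 mA gives V_GS = -2.11 V ≤ V_t, so take I_D = 1.02 mA.
Then V_GS = 2.4 V and V_DS = V_DD − I_D(R_D+R_S) = 15 − 1.02×2.88 = 12.1 V.
Saturation requires V_DS ≥ V_GS − V_t = 1.2 V; 12.1 ≥ 1.2 ✓.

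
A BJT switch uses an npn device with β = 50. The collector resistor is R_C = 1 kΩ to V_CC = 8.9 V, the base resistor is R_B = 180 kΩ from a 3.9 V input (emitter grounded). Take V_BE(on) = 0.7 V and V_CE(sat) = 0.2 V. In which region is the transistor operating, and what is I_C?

Assume active. Base-emitter loop: I_B = (V_BB − V_BE)/R_B = (3.9 − 0.7)/180 = 0.0178 mA.
I_C = β·I_B = 50×0.0178 = 0.889 mA.
V_CE = V_CC − I_C·R_C = 8.9 − 0.889×1 = 8.01 V > V_CE(sat), so the active-region assumption holds.

active; I_C ≈ 0.89 mA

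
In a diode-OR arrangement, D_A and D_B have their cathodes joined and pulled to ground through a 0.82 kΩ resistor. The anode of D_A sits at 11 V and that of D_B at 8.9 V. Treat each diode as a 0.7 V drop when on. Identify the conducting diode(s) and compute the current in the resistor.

Assume both conduct. Then node N would need to be at both 11−0.7 = 10.3 V and 8.9−0.7 = 8.2 V, which is impossible.
Assume only D_A conducts: V_N = 11 − 0.7 = 10.3 V, so I_R = 10.3/0.82 = 12.6 mA.
Check D_B: its anode-to-cathode voltage is 8.9 − 10.3 = -1.4 V < 0.7 V, so it is off. The assumption is consistent.

Only D_A conducts; I_R ≈ 13 mA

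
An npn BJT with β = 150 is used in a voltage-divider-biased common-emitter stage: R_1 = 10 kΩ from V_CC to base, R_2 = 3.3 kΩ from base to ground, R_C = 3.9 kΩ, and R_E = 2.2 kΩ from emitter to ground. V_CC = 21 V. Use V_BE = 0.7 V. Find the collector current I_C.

Thevenize the base divider: V_Th = V_CC·R_2/(R_1+R_2) = 21×3.3/13.3 = 5.21 V, R_Th = R_1‖R_2 = 2.48 kΩ.
Base-emitter loop: V_Th = I_B·R_Th + V_BE + (β+1)I_B·R_E, so I_B = (5.21 − 0.7) / (2.48 + 151×2.2) = 0.0135 mA.
I_C = β·I_B = 150×0.0135 = 2.02 mA, and I_E = (β+1)I_B = 2.04 mA.
V_CE = V_CC − I_C·R_C − I_E·R_E = 21 − 2.02×3.9 − 2.04×2.2 = 8.64 V.
V_CE = 8.64 V > 0.2 V confirms active-region operation.

I_C ≈ 2 mA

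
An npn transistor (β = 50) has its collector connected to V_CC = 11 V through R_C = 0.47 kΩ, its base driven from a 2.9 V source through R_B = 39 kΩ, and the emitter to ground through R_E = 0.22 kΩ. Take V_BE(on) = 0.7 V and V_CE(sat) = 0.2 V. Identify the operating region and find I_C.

active; I_C ≈ 2.2 mA

Assume active. Base-emitter loop: I_B = (V_BB − V_BE)/(R_B + (β+1)R_E) = (2.9 − 0.7)/(39 + 51×0.22) = 0.0438 mA.
I_C = β·I_B = 50×0.0438 = 2.19 mA.
V_CE = V_CC − I_C·R_C − I_E·R_E = 11 − 2.19×0.47 − 2.23×0.22 = 9.48 V > V_CE(sat), so the active-region assumption holds.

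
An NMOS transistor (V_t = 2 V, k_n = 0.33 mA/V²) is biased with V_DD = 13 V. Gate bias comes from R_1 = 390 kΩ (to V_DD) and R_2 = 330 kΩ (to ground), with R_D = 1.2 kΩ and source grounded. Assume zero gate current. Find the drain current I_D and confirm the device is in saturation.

I_D ≈ 2.6 mA

V_G = V_DD·R_2/(R_1+R_2) = 13×330/720 = 5.96 V. With the source grounded, V_GS = V_G = 5.96 V.
Assume saturation: I_D = (k_n/2)(V_GS − V_t)² = (0.33/2)×(5.96 − 2)² = 0.165×3.96² = 2.59 mA.
V_DS = V_DD − I_D·R_D = 13 − 2.59×1.2 = 9.9 V.
Saturation requires V_DS ≥ V_GS − V_t = 3.96 V; 9.9 ≥ 3.96 ✓.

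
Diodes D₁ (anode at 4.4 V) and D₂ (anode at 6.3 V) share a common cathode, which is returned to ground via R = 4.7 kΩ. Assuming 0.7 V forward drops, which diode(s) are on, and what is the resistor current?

Assume both conduct. Then node N would need to be at both 4.4−0.7 = 3.7 V and 6.3−0.7 = 5.6 V, which is impossible.
Assume only D₂ conducts: V_N = 6.3 − 0.7 = 5.6 V, so I_R = 5.6/4.7 = 1.19 mA.
Check D₁: its anode-to-cathode voltage is 4.4 − 5.6 = -1.2 V < 0.7 V, so it is off. The assumption is consistent.

Only D₂ conducts; I_R ≈ 1.2 mA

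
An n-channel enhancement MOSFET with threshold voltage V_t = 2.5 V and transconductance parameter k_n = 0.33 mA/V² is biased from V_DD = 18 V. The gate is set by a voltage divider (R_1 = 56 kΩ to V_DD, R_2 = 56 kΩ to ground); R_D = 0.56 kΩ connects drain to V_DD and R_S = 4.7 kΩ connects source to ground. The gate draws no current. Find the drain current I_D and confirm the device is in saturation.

I_D ≈ 0.89 mA

V_G = V_DD·R_2/(R_1+R_2) = 18×56/112 = 9 V.
Assume saturation: I_D = (k_n/2)(V_GS − V_t)² with V_GS = V_G − I_D·R_S = 9 − 4.7·I_D.
Substituting gives 3.64·I_D² − 11.1·I_D + 6.97 = 0, with roots I_D = 0.889 or 2.15 mA.
The root I_D = 2.15 mA gives V_GS = -1.11 V ≤ V_t, so take I_D = 0.889 mA.
Then V_GS = 4.82 V and V_DS = V_DD − I_D(R_D+R_S) = 18 − 0.889×5.26 = 13.3 V.
Saturation requires V_DS ≥ V_GS − V_t = 2.32 V; 13.3 ≥ 2.32 ✓.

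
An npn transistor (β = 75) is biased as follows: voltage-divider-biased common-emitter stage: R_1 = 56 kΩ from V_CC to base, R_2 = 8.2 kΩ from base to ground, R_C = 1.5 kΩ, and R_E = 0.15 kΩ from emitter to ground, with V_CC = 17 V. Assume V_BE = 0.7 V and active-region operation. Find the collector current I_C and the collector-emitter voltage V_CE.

I_C ≈ 5.9 mA, V_CE ≈ 7.2 V

Thevenize the base divider: V_Th = V_CC·R_2/(R_1+R_2) = 17×8.2/64.2 = 2.17 V, R_Th = R_1‖R_2 = 7.15 kΩ.
Base-emitter loop: V_Th = I_B·R_Th + V_BE + (β+1)I_B·R_E, so I_B = (2.17 − 0.7) / (7.15 + 76×0.15) = 0.0793 mA.
I_C = β·I_B = 75×0.0793 = 5.95 mA, and I_E = (β+1)I_B = 6.03 mA.
V_CE = V_CC − I_C·R_C − I_E·R_E = 17 − 5.95×1.5 − 6.03×0.15 = 7.17 V.
V_CE = 7.17 V > 0.2 V confirms active-region operation.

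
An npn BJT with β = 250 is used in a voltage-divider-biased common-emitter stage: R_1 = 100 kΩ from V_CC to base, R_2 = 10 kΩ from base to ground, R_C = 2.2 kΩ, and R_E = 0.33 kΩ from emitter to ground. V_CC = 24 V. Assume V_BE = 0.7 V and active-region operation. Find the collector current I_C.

Thevenize the base divider: V_Th = V_CC·R_2/(R_1+R_2) = 24×10/110 = 2.18 V, R_Th = R_1‖R_2 = 9.09 kΩ.
Base-emitter loop: V_Th = I_B·R_Th + V_BE + (β+1)I_B·R_E, so I_B = (2.18 − 0.7) / (9.09 + 251×0.33) = 0.0161 mA.
I_C = β·I_B = 250×0.0161 = 4.03 mA, and I_E = (β+1)I_B = 4.05 mA.
V_CE = V_CC − I_C·R_C − I_E·R_E = 24 − 4.03×2.2 − 4.05×0.33 = 13.8 V.
V_CE = 13.8 V > 0.2 V confirms active-region operation.

I_C ≈ 4 mA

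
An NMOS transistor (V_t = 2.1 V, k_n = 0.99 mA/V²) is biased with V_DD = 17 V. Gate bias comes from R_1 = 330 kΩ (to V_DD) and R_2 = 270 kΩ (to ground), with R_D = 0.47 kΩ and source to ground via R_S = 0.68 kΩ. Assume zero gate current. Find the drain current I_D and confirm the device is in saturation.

V_G = V_DD·R_2/(R_1+R_2) = 17×270/600 = 7.65 V.
Assume saturation: I_D = (k_n/2)(V_GS − V_t)² with V_GS = V_G − I_D·R_S = 7.65 − 0.68·I_D.
Substituting gives 0.229·I_D² − 4.74·I_D + 15.2 = 0, with roots I_D = 3.99 or 16.7 mA.
The root I_D = 16.7 mA gives V_GS = -3.71 V ≤ V_t, so take I_D = 3.99 mA.
Then V_GS = 4.94 V and V_DS = V_DD − I_D(R_D+R_S) = 17 − 3.99×1.15 = 12.4 V.
Saturation requires V_DS ≥ V_GS − V_t = 2.84 V; 12.4 ≥ 2.84 ✓.

I_D ≈ 4 mA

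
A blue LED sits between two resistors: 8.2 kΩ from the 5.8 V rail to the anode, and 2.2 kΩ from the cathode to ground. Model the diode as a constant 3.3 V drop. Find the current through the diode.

The two resistors are in series with the diode, so KVL gives 5.8 = I·8.2 + 3.3 + I·2.2.
I = (5.8 − 3.3) / (8.2 + 2.2) kΩ = 2.5 / 10.4 = 0.24 mA.

I ≈ 0.24 mA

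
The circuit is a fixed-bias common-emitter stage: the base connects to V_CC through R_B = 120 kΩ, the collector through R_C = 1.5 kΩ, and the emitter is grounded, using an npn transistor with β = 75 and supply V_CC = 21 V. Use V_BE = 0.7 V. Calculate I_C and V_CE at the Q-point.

Base loop: V_CC = I_B·R_B + V_BE, so I_B = (21 − 0.7)/120 kΩ = 0.169 mA.
In the active region I_C = β·I_B = 75 × 0.169 = 12.7 mA.
Collector loop: V_CE = V_CC − I_C·R_C = 21 − 12.7×1.5 = 1.97 V.
Since V_CE = 1.97 V > V_CE(sat) ≈ 0.2 V, the transistor is in the active region as assumed.

I_C ≈ 13 mA, V_CE ≈ 2 V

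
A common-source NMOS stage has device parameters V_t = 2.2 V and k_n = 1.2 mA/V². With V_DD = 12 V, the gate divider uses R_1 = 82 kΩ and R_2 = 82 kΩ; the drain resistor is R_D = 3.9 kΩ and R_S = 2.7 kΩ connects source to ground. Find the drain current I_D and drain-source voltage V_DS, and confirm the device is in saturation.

I_D ≈ 0.94 mA, V_DS ≈ 5.8 V

V_G = V_DD·R_2/(R_1+R_2) = 12×82/164 = 6 V.
Assume saturation: I_D = (k_n/2)(V_GS − V_t)² with V_GS = V_G − I_D·R_S = 6 − 2.7·I_D.
Substituting gives 4.37·I_D² − 13.3·I_D + 8.66 = 0, with roots I_D = 0.943 or 2.1 mA.
The root I_D = 2.1 mA gives V_GS = 0.329 V ≤ V_t, so take I_D = 0.943 mA.
Then V_GS = 3.45 V and V_DS = V_DD − I_D(R_D+R_S) = 12 − 0.943×6.6 = 5.78 V.
Saturation requires V_DS ≥ V_GS − V_t = 1.25 V; 5.78 ≥ 1.25 ✓.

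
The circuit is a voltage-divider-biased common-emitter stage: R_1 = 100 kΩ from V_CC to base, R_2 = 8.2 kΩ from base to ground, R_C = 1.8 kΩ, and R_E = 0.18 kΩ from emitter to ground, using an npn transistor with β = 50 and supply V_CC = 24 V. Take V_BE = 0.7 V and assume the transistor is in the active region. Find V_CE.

Thevenize the base divider: V_Th = V_CC·R_2/(R_1+R_2) = 24×8.2/108 = 1.82 V, R_Th = R_1‖R_2 = 7.58 kΩ.
Base-emitter loop: V_Th = I_B·R_Th + V_BE + (β+1)I_B·R_E, so I_B = (1.82 − 0.7) / (7.58 + 51×0.18) = 0.0668 mA.
I_C = β·I_B = 50×0.0668 = 3.34 mA, and I_E = (β+1)I_B = 3.4 mA.
V_CE = V_CC − I_C·R_C − I_E·R_E = 24 − 3.34×1.8 − 3.4×0.18 = 17.4 V.
V_CE = 17.4 V > 0.2 V confirms active-region operation.

V_CE ≈ 17 V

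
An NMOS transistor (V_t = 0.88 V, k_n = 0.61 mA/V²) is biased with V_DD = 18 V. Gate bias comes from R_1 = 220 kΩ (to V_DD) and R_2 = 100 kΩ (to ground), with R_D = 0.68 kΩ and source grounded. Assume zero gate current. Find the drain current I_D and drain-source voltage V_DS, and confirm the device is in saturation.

I_D ≈ 6.9 mA, V_DS ≈ 13 V

V_G = V_DD·R_2/(R_1+R_2) = 18×100/320 = 5.62 V. With the source grounded, V_GS = V_G = 5.62 V.
Assume saturation: I_D = (k_n/2)(V_GS − V_t)² = (0.61/2)×(5.62 − 0.88)² = 0.305×4.75² = 6.87 mA.
V_DS = V_DD − I_D·R_D = 18 − 6.87×0.68 = 13.3 V.
Saturation requires V_DS ≥ V_GS − V_t = 4.75 V; 13.3 ≥ 4.75 ✓.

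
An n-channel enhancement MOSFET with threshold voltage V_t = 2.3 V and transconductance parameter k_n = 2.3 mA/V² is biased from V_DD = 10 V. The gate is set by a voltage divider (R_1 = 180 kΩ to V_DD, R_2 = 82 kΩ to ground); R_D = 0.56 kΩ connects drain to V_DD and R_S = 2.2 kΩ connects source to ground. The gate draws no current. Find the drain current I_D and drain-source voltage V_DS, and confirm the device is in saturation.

V_G = V_DD·R_2/(R_1+R_2) = 10×82/262 = 3.13 V.
Assume saturation: I_D = (k_n/2)(V_GS − V_t)² with V_GS = V_G − I_D·R_S = 3.13 − 2.2·I_D.
Substituting gives 5.57·I_D² − 5.2·I_D + 0.792 = 0, with roots I_D = 0.192 or 0.742 mA.
The root I_D = 0.742 mA gives V_GS = 1.5 V ≤ V_t, so take I_D = 0.192 mA.
Then V_GS = 2.71 V and V_DS = V_DD − I_D(R_D+R_S) = 10 − 0.192×2.76 = 9.47 V.
Saturation requires V_DS ≥ V_GS − V_t = 0.408 V; 9.47 ≥ 0.408 ✓.

I_D ≈ 0.19 mA, V_DS ≈ 9.5 V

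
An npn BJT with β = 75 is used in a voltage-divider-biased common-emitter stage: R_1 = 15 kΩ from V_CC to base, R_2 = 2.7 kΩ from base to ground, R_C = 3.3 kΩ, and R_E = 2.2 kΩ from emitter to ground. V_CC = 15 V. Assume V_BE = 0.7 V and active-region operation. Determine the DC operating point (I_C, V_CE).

Thevenize the base divider: V_Th = V_CC·R_2/(R_1+R_2) = 15×2.7/17.7 = 2.29 V, R_Th = R_1‖R_2 = 2.29 kΩ.
Base-emitter loop: V_Th = I_B·R_Th + V_BE + (β+1)I_B·R_E, so I_B = (2.29 − 0.7) / (2.29 + 76×2.2) = 0.00937 mA.
I_C = β·I_B = 75×0.00937 = 0.703 mA, and I_E = (β+1)I_B = 0.712 mA.
V_CE = V_CC − I_C·R_C − I_E·R_E = 15 − 0.703×3.3 − 0.712×2.2 = 11.1 V.
V_CE = 11.1 V > 0.2 V confirms active-region operation.

I_C ≈ 0.7 mA, V_CE ≈ 11 V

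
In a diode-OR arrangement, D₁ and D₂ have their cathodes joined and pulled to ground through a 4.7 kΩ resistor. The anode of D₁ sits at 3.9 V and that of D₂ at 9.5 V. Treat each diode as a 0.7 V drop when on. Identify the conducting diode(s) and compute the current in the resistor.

Assume both conduct. Then node N would need to be at both 3.9−0.7 = 3.2 V and 9.5−0.7 = 8.8 V, which is impossible.
Assume only D₂ conducts: V_N = 9.5 − 0.7 = 8.8 V, so I_R = 8.8/4.7 = 1.87 mA.
Check D₁: its anode-to-cathode voltage is 3.9 − 8.8 = -4.9 V < 0.7 V, so it is off. The assumption is consistent.

Only D₂ conducts; I_R ≈ 1.9 mA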